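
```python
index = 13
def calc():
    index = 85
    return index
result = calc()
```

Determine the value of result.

Step 1: Global index = 13.
Step 2: calc() creates local index = 85, shadowing the global.
Step 3: Returns local index = 85. result = 85

The answer is 85.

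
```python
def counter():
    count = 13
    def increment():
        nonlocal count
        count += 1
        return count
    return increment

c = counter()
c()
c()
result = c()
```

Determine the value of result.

Step 1: counter() creates closure with count = 13.
Step 2: Each c() call increments count via nonlocal. After 3 calls: 13 + 3 = 16.
Step 3: result = 16

The answer is 16.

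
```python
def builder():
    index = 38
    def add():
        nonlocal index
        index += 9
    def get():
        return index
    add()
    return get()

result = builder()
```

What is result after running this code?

Step 1: index = 38. add() modifies it via nonlocal, get() reads it.
Step 2: add() makes index = 38 + 9 = 47.
Step 3: get() returns 47. result = 47

The answer is 47.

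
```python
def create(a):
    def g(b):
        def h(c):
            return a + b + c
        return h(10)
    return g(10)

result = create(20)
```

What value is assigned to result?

Step 1: a = 20, b = 10, c = 10 across three nested scopes.
Step 2: h() accesses all three via LEGB rule.
Step 3: result = 20 + 10 + 10 = 40

The answer is 40.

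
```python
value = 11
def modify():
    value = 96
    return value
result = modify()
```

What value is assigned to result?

Step 1: Global value = 11.
Step 2: modify() creates local value = 96, shadowing the global.
Step 3: Returns local value = 96. result = 96

The answer is 96.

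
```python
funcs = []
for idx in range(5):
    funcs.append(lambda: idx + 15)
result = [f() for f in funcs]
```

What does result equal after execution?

Step 1: All lambdas capture idx by reference. After the loop, idx = 4.
Step 2: Each call returns 4 + 15 = 19.
Step 3: result = [19, 19, 19, 19, 19]

The answer is [19, 19, 19, 19, 19].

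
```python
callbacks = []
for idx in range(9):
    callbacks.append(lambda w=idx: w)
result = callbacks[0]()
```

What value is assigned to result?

Step 1: Default argument w=idx captures idx's value at each iteration.
Step 2: callbacks[0] captured w = 0 when idx was 0.
Step 3: result = 0

The answer is 0.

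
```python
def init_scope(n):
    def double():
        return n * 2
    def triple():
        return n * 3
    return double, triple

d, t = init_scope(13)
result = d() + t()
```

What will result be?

Step 1: Both closures capture the same n = 13.
Step 2: d() = 13 * 2 = 26, t() = 13 * 3 = 39.
Step 3: result = 26 + 39 = 65

The answer is 65.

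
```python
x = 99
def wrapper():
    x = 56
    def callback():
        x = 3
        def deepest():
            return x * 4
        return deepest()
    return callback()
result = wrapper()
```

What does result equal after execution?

Step 1: deepest() looks up x through LEGB: not local, finds x = 3 in enclosing callback().
Step 2: Returns 3 * 4 = 12.
Step 3: result = 12

The answer is 12.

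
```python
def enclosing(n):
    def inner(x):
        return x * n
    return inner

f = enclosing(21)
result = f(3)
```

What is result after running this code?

Step 1: enclosing(21) creates a closure capturing n = 21.
Step 2: f(3) computes 3 * 21 = 63.
Step 3: result = 63

The answer is 63.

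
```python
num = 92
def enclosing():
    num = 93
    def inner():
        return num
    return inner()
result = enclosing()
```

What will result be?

Step 1: num = 92 globally, but enclosing() defines num = 93 locally.
Step 2: inner() looks up num. Not in local scope, so checks enclosing scope (enclosing) and finds num = 93.
Step 3: result = 93

The answer is 93.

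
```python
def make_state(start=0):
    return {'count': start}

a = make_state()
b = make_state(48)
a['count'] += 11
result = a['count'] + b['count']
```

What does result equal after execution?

Step 1: make_state() returns a new dict each call (immutable default 0).
Step 2: a = {'count': 0}, b = {'count': 48}.
Step 3: a['count'] += 11 = 11. result = 11 + 48 = 59

The answer is 59.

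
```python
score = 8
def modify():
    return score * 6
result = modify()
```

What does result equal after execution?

Step 1: score = 8 is defined globally.
Step 2: modify() looks up score from global scope = 8, then computes 8 * 6 = 48.
Step 3: result = 48

The answer is 48.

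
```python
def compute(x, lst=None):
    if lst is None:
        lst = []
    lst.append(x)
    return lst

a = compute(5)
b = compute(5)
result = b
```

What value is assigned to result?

Step 1: None default with guard creates a NEW list each call.
Step 2: a = [5] (fresh list). b = [5] (another fresh list).
Step 3: result = [5] (this is the fix for mutable default)

The answer is [5].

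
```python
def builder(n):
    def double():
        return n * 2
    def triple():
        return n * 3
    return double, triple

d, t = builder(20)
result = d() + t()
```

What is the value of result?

Step 1: Both closures capture the same n = 20.
Step 2: d() = 20 * 2 = 40, t() = 20 * 3 = 60.
Step 3: result = 40 + 60 = 100

The answer is 100.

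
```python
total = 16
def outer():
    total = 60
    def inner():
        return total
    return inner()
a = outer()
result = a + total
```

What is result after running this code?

Step 1: outer() has local total = 60. inner() reads from enclosing.
Step 2: outer() returns 60. Global total = 16 unchanged.
Step 3: result = 60 + 16 = 76

The answer is 76.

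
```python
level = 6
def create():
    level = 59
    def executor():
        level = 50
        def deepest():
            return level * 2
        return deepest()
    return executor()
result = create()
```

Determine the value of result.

Step 1: deepest() looks up level through LEGB: not local, finds level = 50 in enclosing executor().
Step 2: Returns 50 * 2 = 100.
Step 3: result = 100

The answer is 100.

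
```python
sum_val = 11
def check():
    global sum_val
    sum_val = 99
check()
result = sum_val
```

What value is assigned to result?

Step 1: sum_val = 11 globally.
Step 2: check() declares global sum_val and sets it to 99.
Step 3: After check(), global sum_val = 99. result = 99

The answer is 99.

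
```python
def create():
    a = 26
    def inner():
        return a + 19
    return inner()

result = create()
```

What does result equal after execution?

Step 1: create() defines a = 26.
Step 2: inner() reads a = 26 from enclosing scope, returns 26 + 19 = 45.
Step 3: result = 45

The answer is 45.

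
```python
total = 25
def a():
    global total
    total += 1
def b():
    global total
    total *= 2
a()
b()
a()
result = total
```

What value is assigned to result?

Step 1: total = 25.
Step 2: a(): total = 25 + 1 = 26.
Step 3: b(): total = 26 * 2 = 52.
Step 4: a(): total = 52 + 1 = 53

The answer is 53.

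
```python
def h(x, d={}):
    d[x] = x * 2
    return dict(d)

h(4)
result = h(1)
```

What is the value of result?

Step 1: Mutable default dict is shared across calls.
Step 2: First call adds 4: 8. Second call adds 1: 2.
Step 3: result = {4: 8, 1: 2}

The answer is {4: 8, 1: 2}.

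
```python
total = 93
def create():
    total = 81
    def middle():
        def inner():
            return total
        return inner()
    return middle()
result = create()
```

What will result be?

Step 1: create() defines total = 81. middle() and inner() have no local total.
Step 2: inner() checks local (none), enclosing middle() (none), enclosing create() and finds total = 81.
Step 3: result = 81

The answer is 81.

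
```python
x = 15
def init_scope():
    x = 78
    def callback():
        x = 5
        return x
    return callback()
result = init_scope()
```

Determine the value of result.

Step 1: Three scopes define x: global (15), init_scope (78), callback (5).
Step 2: callback() has its own local x = 5, which shadows both enclosing and global.
Step 3: result = 5 (local wins in LEGB)

The answer is 5.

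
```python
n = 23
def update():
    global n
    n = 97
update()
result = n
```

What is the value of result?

Step 1: n = 23 globally.
Step 2: update() declares global n and sets it to 97.
Step 3: After update(), global n = 97. result = 97

The answer is 97.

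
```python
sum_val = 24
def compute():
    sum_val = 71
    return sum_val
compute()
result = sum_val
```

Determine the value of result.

Step 1: Global sum_val = 24.
Step 2: compute() creates local sum_val = 71 (shadow, not modification).
Step 3: After compute() returns, global sum_val is unchanged. result = 24

The answer is 24.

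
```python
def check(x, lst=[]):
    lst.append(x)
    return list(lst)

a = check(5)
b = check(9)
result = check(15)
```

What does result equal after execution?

Step 1: Default list is shared. list() creates copies for return values.
Step 2: Internal list grows: [5] -> [5, 9] -> [5, 9, 15].
Step 3: result = [5, 9, 15]

The answer is [5, 9, 15].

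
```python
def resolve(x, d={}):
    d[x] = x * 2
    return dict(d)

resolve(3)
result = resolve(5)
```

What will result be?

Step 1: Mutable default dict is shared across calls.
Step 2: First call adds 3: 6. Second call adds 5: 10.
Step 3: result = {3: 6, 5: 10}

The answer is {3: 6, 5: 10}.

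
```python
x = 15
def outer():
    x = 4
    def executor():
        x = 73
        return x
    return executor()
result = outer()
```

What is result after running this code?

Step 1: Three scopes define x: global (15), outer (4), executor (73).
Step 2: executor() has its own local x = 73, which shadows both enclosing and global.
Step 3: result = 73 (local wins in LEGB)

The answer is 73.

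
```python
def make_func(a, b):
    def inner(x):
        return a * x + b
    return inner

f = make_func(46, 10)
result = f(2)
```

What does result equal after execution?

Step 1: make_func(46, 10) captures a = 46, b = 10.
Step 2: f(2) computes 46 * 2 + 10 = 102.
Step 3: result = 102

The answer is 102.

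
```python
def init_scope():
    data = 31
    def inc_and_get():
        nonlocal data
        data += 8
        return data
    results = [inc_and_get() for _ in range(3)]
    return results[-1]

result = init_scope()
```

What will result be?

Step 1: data = 31.
Step 2: Three calls to inc_and_get(), each adding 8.
Step 3: Last value = 31 + 8 * 3 = 55

The answer is 55.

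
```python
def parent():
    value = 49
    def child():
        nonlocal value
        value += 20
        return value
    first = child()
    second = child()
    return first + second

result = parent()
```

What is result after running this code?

Step 1: value starts at 49.
Step 2: First call: value = 49 + 20 = 69, returns 69.
Step 3: Second call: value = 69 + 20 = 89, returns 89.
Step 4: result = 69 + 89 = 158

The answer is 158.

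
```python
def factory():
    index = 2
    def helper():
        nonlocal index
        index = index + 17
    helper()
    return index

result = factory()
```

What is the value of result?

Step 1: factory() sets index = 2.
Step 2: helper() uses nonlocal to modify index in factory's scope: index = 2 + 17 = 19.
Step 3: factory() returns the modified index = 19

The answer is 19.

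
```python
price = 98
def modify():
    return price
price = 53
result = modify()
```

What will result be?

Step 1: price is first set to 98, then reassigned to 53.
Step 2: modify() is called after the reassignment, so it looks up the current global price = 53.
Step 3: result = 53

The answer is 53.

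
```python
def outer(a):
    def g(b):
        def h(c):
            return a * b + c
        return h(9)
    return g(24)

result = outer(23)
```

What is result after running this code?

Step 1: a = 23, b = 24, c = 9.
Step 2: h() computes a * b + c = 23 * 24 + 9 = 561.
Step 3: result = 561

The answer is 561.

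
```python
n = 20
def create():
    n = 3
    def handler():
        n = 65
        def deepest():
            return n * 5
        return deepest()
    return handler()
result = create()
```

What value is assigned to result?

Step 1: deepest() looks up n through LEGB: not local, finds n = 65 in enclosing handler().
Step 2: Returns 65 * 5 = 325.
Step 3: result = 325

The answer is 325.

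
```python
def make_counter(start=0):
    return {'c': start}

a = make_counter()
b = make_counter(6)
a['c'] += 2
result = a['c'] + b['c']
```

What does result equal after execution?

Step 1: make_counter() returns a new dict each call (immutable default 0).
Step 2: a = {'c': 0}, b = {'c': 6}.
Step 3: a['c'] += 2 = 2. result = 2 + 6 = 8

The answer is 8.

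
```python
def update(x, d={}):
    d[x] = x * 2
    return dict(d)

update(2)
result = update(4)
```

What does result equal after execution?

Step 1: Mutable default dict is shared across calls.
Step 2: First call adds 2: 4. Second call adds 4: 8.
Step 3: result = {2: 4, 4: 8}

The answer is {2: 4, 4: 8}.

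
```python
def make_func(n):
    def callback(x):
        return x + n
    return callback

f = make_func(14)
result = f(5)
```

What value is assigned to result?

Step 1: make_func(14) creates a closure that captures n = 14.
Step 2: f(5) calls the closure with x = 5, returning 5 + 14 = 19.
Step 3: result = 19

The answer is 19.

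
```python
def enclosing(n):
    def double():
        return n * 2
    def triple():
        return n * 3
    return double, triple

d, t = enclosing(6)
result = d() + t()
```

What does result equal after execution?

Step 1: Both closures capture the same n = 6.
Step 2: d() = 6 * 2 = 12, t() = 6 * 3 = 18.
Step 3: result = 12 + 18 = 30

The answer is 30.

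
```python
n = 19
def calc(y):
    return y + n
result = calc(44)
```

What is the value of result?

Step 1: n = 19 is defined globally.
Step 2: calc(44) uses parameter y = 44 and looks up n from global scope = 19.
Step 3: result = 44 + 19 = 63

The answer is 63.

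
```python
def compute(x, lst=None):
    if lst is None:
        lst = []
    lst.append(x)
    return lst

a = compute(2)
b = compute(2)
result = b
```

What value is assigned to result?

Step 1: None default with guard creates a NEW list each call.
Step 2: a = [2] (fresh list). b = [2] (another fresh list).
Step 3: result = [2] (this is the fix for mutable default)

The answer is [2].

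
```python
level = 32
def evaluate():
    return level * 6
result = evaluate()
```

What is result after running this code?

Step 1: level = 32 is defined globally.
Step 2: evaluate() looks up level from global scope = 32, then computes 32 * 6 = 192.
Step 3: result = 192

The answer is 192.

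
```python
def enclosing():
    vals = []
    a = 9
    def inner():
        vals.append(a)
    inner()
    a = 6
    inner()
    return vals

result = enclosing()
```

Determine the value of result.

Step 1: a = 9. inner() appends current a to vals.
Step 2: First inner(): appends 9. Then a = 6.
Step 3: Second inner(): appends 6 (closure sees updated a). result = [9, 6]

The answer is [9, 6].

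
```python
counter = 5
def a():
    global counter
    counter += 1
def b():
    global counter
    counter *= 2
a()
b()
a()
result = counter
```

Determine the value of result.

Step 1: counter = 5.
Step 2: a(): counter = 5 + 1 = 6.
Step 3: b(): counter = 6 * 2 = 12.
Step 4: a(): counter = 12 + 1 = 13

The answer is 13.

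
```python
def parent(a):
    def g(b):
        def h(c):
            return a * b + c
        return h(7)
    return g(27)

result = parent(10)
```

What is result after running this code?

Step 1: a = 10, b = 27, c = 7.
Step 2: h() computes a * b + c = 10 * 27 + 7 = 277.
Step 3: result = 277

The answer is 277.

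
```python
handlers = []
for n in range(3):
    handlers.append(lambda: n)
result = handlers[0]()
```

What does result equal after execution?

Step 1: The loop creates 3 lambdas, all referencing the same variable n.
Step 2: After the loop, n = 2 (final value).
Step 3: handlers[0]() looks up n at call time and finds 2. This is the late binding gotcha. result = 2

The answer is 2.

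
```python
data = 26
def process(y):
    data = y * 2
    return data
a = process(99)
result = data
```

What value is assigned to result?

Step 1: Global data = 26.
Step 2: process(99) creates local data = 99 * 2 = 198.
Step 3: Global data unchanged because no global keyword. result = 26

The answer is 26.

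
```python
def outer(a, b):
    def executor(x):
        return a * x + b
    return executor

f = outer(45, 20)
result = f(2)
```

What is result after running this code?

Step 1: outer(45, 20) captures a = 45, b = 20.
Step 2: f(2) computes 45 * 2 + 20 = 110.
Step 3: result = 110

The answer is 110.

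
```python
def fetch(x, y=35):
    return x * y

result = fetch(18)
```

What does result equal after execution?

Step 1: fetch(18) uses default y = 35.
Step 2: Returns 18 * 35 = 630.
Step 3: result = 630

The answer is 630.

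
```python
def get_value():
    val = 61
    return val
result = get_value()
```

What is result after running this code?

Step 1: get_value() defines val = 61 in its local scope.
Step 2: return val finds the local variable val = 61.
Step 3: result = 61

The answer is 61.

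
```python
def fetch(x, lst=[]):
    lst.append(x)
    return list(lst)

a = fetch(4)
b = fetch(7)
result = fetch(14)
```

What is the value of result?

Step 1: Default list is shared. list() creates copies for return values.
Step 2: Internal list grows: [4] -> [4, 7] -> [4, 7, 14].
Step 3: result = [4, 7, 14]

The answer is [4, 7, 14].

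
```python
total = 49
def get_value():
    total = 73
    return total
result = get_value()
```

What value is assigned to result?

Step 1: Global total = 49.
Step 2: get_value() creates local total = 73, shadowing the global.
Step 3: Returns local total = 73. result = 73

The answer is 73.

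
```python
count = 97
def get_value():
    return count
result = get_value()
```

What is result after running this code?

Step 1: count = 97 is defined in the global scope.
Step 2: get_value() looks up count. No local count exists, so Python checks the global scope via LEGB rule and finds count = 97.
Step 3: result = 97

The answer is 97.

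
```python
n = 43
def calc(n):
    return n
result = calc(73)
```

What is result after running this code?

Step 1: Global n = 43.
Step 2: calc(73) takes parameter n = 73, which shadows the global.
Step 3: result = 73

The answer is 73.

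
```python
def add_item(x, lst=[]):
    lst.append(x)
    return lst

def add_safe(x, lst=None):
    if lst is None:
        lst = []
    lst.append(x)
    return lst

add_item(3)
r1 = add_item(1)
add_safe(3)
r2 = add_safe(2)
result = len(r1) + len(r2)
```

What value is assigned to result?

Step 1: add_item shares mutable default: after 2 calls, lst = [3, 1], len = 2.
Step 2: add_safe creates fresh list each time: r2 = [2], len = 1.
Step 3: result = 2 + 1 = 3

The answer is 3.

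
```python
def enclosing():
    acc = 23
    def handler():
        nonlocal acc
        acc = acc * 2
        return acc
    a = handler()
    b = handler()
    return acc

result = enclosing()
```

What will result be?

Step 1: acc starts at 23.
Step 2: First handler(): acc = 23 * 2 = 46.
Step 3: Second handler(): acc = 46 * 2 = 92.
Step 4: result = 92

The answer is 92.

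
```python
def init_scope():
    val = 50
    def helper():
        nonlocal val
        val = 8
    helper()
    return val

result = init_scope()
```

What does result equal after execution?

Step 1: init_scope() sets val = 50.
Step 2: helper() uses nonlocal to reassign val = 8.
Step 3: result = 8

The answer is 8.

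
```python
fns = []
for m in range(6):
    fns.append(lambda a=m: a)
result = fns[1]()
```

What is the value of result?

Step 1: Default argument a=m captures m's value at each iteration.
Step 2: fns[1] captured a = 1 when m was 1.
Step 3: result = 1

The answer is 1.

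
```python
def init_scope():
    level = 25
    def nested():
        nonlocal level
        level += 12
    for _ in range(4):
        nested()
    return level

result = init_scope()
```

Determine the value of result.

Step 1: level = 25.
Step 2: nested() is called 4 times in a loop, each adding 12 via nonlocal.
Step 3: level = 25 + 12 * 4 = 73

The answer is 73.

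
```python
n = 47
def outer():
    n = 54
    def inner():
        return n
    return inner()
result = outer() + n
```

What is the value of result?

Step 1: Global n = 47. outer() shadows with n = 54.
Step 2: inner() returns enclosing n = 54. outer() = 54.
Step 3: result = 54 + global n (47) = 101

The answer is 101.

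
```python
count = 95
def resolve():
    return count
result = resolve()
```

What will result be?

Step 1: count = 95 is defined in the global scope.
Step 2: resolve() looks up count. No local count exists, so Python checks the global scope via LEGB rule and finds count = 95.
Step 3: result = 95

The answer is 95.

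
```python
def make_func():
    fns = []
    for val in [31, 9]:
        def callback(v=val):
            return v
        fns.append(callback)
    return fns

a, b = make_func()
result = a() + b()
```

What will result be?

Step 1: Default argument v=val captures val at each iteration.
Step 2: a() returns 31 (captured at first iteration), b() returns 9 (captured at second).
Step 3: result = 31 + 9 = 40

The answer is 40.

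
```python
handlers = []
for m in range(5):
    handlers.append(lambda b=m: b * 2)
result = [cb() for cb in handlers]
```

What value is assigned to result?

Step 1: Default arg b=m captures m at each iteration.
Step 2: handlers[k] has b defaulting to k, returns k * 2.
Step 3: result = [0, 2, 4, 6, 8]

The answer is [0, 2, 4, 6, 8].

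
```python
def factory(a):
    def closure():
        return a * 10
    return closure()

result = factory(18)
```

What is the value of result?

Step 1: factory(18) binds parameter a = 18.
Step 2: closure() accesses a = 18 from enclosing scope.
Step 3: result = 18 * 10 = 180

The answer is 180.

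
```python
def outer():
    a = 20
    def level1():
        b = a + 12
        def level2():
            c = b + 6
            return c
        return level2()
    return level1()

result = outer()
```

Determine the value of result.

Step 1: a = 20. b = a + 12 = 32.
Step 2: c = b + 6 = 32 + 6 = 38.
Step 3: result = 38

The answer is 38.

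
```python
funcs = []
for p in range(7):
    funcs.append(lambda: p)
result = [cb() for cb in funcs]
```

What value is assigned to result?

Step 1: All 7 lambdas share the same variable p.
Step 2: After the loop, p = 6.
Step 3: Each call returns 6. result = [6, 6, 6, 6, 6, 6, 6]

The answer is [6, 6, 6, 6, 6, 6, 6].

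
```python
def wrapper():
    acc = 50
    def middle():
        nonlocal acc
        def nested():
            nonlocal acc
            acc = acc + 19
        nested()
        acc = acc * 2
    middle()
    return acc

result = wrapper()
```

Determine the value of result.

Step 1: acc = 50.
Step 2: nested() adds 19: acc = 50 + 19 = 69.
Step 3: middle() doubles: acc = 69 * 2 = 138.
Step 4: result = 138

The answer is 138.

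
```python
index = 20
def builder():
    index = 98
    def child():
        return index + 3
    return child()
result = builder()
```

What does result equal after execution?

Step 1: builder() shadows global index with index = 98.
Step 2: child() finds index = 98 in enclosing scope, computes 98 + 3 = 101.
Step 3: result = 101

The answer is 101.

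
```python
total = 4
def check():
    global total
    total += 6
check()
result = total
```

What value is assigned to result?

Step 1: total = 4 globally.
Step 2: check() modifies global total: total += 6 = 10.
Step 3: result = 10

The answer is 10.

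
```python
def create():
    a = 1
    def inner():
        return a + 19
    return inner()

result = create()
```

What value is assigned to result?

Step 1: create() defines a = 1.
Step 2: inner() reads a = 1 from enclosing scope, returns 1 + 19 = 20.
Step 3: result = 20

The answer is 20.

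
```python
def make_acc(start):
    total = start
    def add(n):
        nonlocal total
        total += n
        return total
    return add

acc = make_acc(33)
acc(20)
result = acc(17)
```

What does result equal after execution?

Step 1: make_acc(33) creates closure with total = 33.
Step 2: First acc(20): total = 33 + 20 = 53.
Step 3: Second acc(17): total = 53 + 17 = 70. result = 70

The answer is 70.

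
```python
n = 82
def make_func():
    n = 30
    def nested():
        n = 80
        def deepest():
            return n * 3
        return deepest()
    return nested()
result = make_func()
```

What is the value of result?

Step 1: deepest() looks up n through LEGB: not local, finds n = 80 in enclosing nested().
Step 2: Returns 80 * 3 = 240.
Step 3: result = 240

The answer is 240.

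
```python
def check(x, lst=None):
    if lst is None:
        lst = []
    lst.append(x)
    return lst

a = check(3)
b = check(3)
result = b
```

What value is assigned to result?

Step 1: None default with guard creates a NEW list each call.
Step 2: a = [3] (fresh list). b = [3] (another fresh list).
Step 3: result = [3] (this is the fix for mutable default)

The answer is [3].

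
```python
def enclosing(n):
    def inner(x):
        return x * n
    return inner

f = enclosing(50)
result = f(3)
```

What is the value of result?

Step 1: enclosing(50) creates a closure capturing n = 50.
Step 2: f(3) computes 3 * 50 = 150.
Step 3: result = 150

The answer is 150.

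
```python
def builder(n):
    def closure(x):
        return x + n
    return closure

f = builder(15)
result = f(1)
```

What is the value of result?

Step 1: builder(15) creates a closure that captures n = 15.
Step 2: f(1) calls the closure with x = 1, returning 1 + 15 = 16.
Step 3: result = 16

The answer is 16.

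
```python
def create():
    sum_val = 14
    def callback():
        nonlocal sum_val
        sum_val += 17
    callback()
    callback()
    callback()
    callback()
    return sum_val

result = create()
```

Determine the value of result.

Step 1: sum_val starts at 14.
Step 2: callback() is called 4 times, each adding 17.
Step 3: sum_val = 14 + 17 * 4 = 82

The answer is 82.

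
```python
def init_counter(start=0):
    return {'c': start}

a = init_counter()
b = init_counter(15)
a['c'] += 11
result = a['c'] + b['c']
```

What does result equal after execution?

Step 1: init_counter() returns a new dict each call (immutable default 0).
Step 2: a = {'c': 0}, b = {'c': 15}.
Step 3: a['c'] += 11 = 11. result = 11 + 15 = 26

The answer is 26.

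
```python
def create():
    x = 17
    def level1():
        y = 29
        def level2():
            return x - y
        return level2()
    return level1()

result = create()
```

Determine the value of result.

Step 1: x = 17 in create. y = 29 in level1.
Step 2: level2() reads x = 17 and y = 29 from enclosing scopes.
Step 3: result = 17 - 29 = -12

The answer is -12.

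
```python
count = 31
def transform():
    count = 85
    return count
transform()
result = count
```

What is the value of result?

Step 1: count = 31 globally.
Step 2: transform() creates a LOCAL count = 85 (no global keyword!).
Step 3: The global count is unchanged. result = 31

The answer is 31.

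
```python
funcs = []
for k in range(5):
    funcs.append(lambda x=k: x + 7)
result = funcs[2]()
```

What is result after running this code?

Step 1: Default argument x=k captures k's value at definition time.
Step 2: funcs[2] was defined when k = 2, so x defaults to 2.
Step 3: result = 2 + 7 = 9 (default arg fixes the late binding issue)

The answer is 9.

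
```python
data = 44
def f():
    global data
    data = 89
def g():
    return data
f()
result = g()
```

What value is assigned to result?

Step 1: data = 44.
Step 2: f() sets global data = 89.
Step 3: g() reads global data = 89. result = 89

The answer is 89.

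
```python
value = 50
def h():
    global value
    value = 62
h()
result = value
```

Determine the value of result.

Step 1: value = 50 globally.
Step 2: h() declares global value and sets it to 62.
Step 3: After h(), global value = 62. result = 62

The answer is 62.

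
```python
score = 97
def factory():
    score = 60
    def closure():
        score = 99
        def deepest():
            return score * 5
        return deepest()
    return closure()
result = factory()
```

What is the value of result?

Step 1: deepest() looks up score through LEGB: not local, finds score = 99 in enclosing closure().
Step 2: Returns 99 * 5 = 495.
Step 3: result = 495

The answer is 495.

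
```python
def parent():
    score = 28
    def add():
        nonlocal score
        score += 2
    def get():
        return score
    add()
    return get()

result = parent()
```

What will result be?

Step 1: score = 28. add() modifies it via nonlocal, get() reads it.
Step 2: add() makes score = 28 + 2 = 30.
Step 3: get() returns 30. result = 30

The answer is 30.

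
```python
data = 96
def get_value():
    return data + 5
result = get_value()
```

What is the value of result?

Step 1: data = 96 is defined globally.
Step 2: get_value() looks up data from global scope = 96, then computes 96 + 5 = 101.
Step 3: result = 101

The answer is 101.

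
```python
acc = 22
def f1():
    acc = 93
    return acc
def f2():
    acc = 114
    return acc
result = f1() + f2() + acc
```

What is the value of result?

Step 1: Each function shadows global acc with its own local.
Step 2: f1() returns 93, f2() returns 114.
Step 3: Global acc = 22 is unchanged. result = 93 + 114 + 22 = 229

The answer is 229.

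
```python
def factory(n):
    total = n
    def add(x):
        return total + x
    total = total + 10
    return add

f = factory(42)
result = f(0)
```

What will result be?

Step 1: factory(42) sets total = 42, then total = 42 + 10 = 52.
Step 2: Closures capture by reference, so add sees total = 52.
Step 3: f(0) returns 52 + 0 = 52

The answer is 52.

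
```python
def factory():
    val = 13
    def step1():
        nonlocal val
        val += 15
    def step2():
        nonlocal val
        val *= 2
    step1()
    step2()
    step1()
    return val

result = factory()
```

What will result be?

Step 1: val = 13.
Step 2: step1(): val = 13 + 15 = 28.
Step 3: step2(): val = 28 * 2 = 56.
Step 4: step1(): val = 56 + 15 = 71. result = 71

The answer is 71.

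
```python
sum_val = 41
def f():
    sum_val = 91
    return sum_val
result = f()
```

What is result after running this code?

Step 1: Global sum_val = 41.
Step 2: f() creates local sum_val = 91, shadowing the global.
Step 3: Returns local sum_val = 91. result = 91

The answer is 91.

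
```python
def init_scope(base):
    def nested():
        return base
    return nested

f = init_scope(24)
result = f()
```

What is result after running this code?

Step 1: init_scope(24) creates closure capturing base = 24.
Step 2: f() returns the captured base = 24.
Step 3: result = 24

The answer is 24.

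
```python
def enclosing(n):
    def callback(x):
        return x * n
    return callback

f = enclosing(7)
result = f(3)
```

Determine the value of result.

Step 1: enclosing(7) creates a closure capturing n = 7.
Step 2: f(3) computes 3 * 7 = 21.
Step 3: result = 21

The answer is 21.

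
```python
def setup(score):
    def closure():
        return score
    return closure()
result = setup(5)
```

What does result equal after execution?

Step 1: setup(5) binds parameter score = 5.
Step 2: closure() looks up score in enclosing scope and finds the parameter score = 5.
Step 3: result = 5

The answer is 5.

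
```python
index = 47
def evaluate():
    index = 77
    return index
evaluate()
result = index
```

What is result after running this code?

Step 1: index = 47 globally.
Step 2: evaluate() creates a LOCAL index = 77 (no global keyword!).
Step 3: The global index is unchanged. result = 47

The answer is 47.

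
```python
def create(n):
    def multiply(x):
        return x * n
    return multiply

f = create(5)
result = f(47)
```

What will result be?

Step 1: create(5) returns multiply closure with n = 5.
Step 2: f(47) computes 47 * 5 = 235.
Step 3: result = 235

The answer is 235.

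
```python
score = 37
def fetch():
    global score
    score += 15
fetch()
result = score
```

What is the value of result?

Step 1: score = 37 globally.
Step 2: fetch() modifies global score: score += 15 = 52.
Step 3: result = 52

The answer is 52.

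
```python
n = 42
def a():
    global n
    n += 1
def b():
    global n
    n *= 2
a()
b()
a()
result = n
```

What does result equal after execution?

Step 1: n = 42.
Step 2: a(): n = 42 + 1 = 43.
Step 3: b(): n = 43 * 2 = 86.
Step 4: a(): n = 86 + 1 = 87

The answer is 87.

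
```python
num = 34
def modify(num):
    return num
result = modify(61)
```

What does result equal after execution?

Step 1: Global num = 34.
Step 2: modify(61) takes parameter num = 61, which shadows the global.
Step 3: result = 61

The answer is 61.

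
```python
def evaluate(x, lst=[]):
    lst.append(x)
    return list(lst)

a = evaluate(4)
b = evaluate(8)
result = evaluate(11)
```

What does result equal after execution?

Step 1: Default list is shared. list() creates copies for return values.
Step 2: Internal list grows: [4] -> [4, 8] -> [4, 8, 11].
Step 3: result = [4, 8, 11]

The answer is [4, 8, 11].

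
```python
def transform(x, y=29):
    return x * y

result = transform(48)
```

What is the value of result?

Step 1: transform(48) uses default y = 29.
Step 2: Returns 48 * 29 = 1392.
Step 3: result = 1392

The answer is 1392.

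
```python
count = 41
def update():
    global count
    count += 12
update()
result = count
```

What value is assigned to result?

Step 1: count = 41 globally.
Step 2: update() modifies global count: count += 12 = 53.
Step 3: result = 53

The answer is 53.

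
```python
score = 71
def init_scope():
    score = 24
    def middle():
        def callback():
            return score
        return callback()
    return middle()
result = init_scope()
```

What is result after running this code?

Step 1: init_scope() defines score = 24. middle() and callback() have no local score.
Step 2: callback() checks local (none), enclosing middle() (none), enclosing init_scope() and finds score = 24.
Step 3: result = 24

The answer is 24.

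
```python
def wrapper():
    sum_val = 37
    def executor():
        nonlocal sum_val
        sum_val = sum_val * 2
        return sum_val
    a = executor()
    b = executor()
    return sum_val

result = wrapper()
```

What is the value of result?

Step 1: sum_val starts at 37.
Step 2: First executor(): sum_val = 37 * 2 = 74.
Step 3: Second executor(): sum_val = 74 * 2 = 148.
Step 4: result = 148

The answer is 148.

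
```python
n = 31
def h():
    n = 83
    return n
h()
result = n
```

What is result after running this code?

Step 1: Global n = 31.
Step 2: h() creates local n = 83 (shadow, not modification).
Step 3: After h() returns, global n is unchanged. result = 31

The answer is 31.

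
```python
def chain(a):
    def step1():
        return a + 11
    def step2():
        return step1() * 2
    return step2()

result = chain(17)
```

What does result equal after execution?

Step 1: chain(17) captures a = 17.
Step 2: step2() calls step1() which returns 17 + 11 = 28.
Step 3: step2() returns 28 * 2 = 56

The answer is 56.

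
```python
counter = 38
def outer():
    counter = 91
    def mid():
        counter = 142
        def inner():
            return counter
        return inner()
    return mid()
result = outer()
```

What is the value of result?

Step 1: Three levels of shadowing: global 38, outer 91, mid 142.
Step 2: inner() finds counter = 142 in enclosing mid() scope.
Step 3: result = 142

The answer is 142.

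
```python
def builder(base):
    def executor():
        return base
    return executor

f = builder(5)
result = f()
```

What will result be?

Step 1: builder(5) creates closure capturing base = 5.
Step 2: f() returns the captured base = 5.
Step 3: result = 5

The answer is 5.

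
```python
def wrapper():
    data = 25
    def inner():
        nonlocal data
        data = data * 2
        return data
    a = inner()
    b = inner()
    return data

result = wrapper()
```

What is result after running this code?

Step 1: data starts at 25.
Step 2: First inner(): data = 25 * 2 = 50.
Step 3: Second inner(): data = 50 * 2 = 100.
Step 4: result = 100

The answer is 100.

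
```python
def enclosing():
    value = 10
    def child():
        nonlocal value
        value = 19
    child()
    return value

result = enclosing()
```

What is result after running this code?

Step 1: enclosing() sets value = 10.
Step 2: child() uses nonlocal to reassign value = 19.
Step 3: result = 19

The answer is 19.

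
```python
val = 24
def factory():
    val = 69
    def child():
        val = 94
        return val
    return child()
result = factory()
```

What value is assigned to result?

Step 1: Three scopes define val: global (24), factory (69), child (94).
Step 2: child() has its own local val = 94, which shadows both enclosing and global.
Step 3: result = 94 (local wins in LEGB)

The answer is 94.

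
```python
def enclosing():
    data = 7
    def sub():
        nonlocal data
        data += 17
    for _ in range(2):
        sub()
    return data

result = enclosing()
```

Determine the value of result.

Step 1: data = 7.
Step 2: sub() is called 2 times in a loop, each adding 17 via nonlocal.
Step 3: data = 7 + 17 * 2 = 41

The answer is 41.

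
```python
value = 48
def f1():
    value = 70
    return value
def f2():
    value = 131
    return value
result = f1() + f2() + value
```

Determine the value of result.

Step 1: Each function shadows global value with its own local.
Step 2: f1() returns 70, f2() returns 131.
Step 3: Global value = 48 is unchanged. result = 70 + 131 + 48 = 249

The answer is 249.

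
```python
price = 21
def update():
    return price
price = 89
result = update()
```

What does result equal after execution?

Step 1: price is first set to 21, then reassigned to 89.
Step 2: update() is called after the reassignment, so it looks up the current global price = 89.
Step 3: result = 89

The answer is 89.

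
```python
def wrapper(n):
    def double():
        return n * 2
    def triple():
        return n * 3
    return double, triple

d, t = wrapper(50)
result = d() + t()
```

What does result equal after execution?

Step 1: Both closures capture the same n = 50.
Step 2: d() = 50 * 2 = 100, t() = 50 * 3 = 150.
Step 3: result = 100 + 150 = 250

The answer is 250.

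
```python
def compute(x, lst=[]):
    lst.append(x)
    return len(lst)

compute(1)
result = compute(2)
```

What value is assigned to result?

Step 1: Mutable default list persists between calls.
Step 2: First call: lst = [1], len = 1. Second call: lst = [1, 2], len = 2.
Step 3: result = 2

The answer is 2.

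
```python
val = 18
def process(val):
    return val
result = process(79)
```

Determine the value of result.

Step 1: Global val = 18.
Step 2: process(79) takes parameter val = 79, which shadows the global.
Step 3: result = 79

The answer is 79.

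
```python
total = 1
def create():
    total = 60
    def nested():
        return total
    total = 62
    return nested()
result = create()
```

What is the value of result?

Step 1: create() sets total = 60, then later total = 62.
Step 2: nested() is called after total is reassigned to 62. Closures capture variables by reference, not by value.
Step 3: result = 62

The answer is 62.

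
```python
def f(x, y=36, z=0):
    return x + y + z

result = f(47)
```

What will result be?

Step 1: f(47) uses defaults y = 36, z = 0.
Step 2: Returns 47 + 36 + 0 = 83.
Step 3: result = 83

The answer is 83.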